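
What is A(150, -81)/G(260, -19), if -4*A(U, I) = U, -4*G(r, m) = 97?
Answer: 150/97 ≈ 1.5464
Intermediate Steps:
G(r, m) = -97/4 (G(r, m) = -¼*97 = -97/4)
A(U, I) = -U/4
A(150, -81)/G(260, -19) = (-¼*150)/(-97/4) = -75/2*(-4/97) = 150/97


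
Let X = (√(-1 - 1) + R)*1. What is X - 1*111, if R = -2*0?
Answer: -111 + I*√2 ≈ -111.0 + 1.4142*I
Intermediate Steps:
R = 0
X = I*√2 (X = (√(-1 - 1) + 0)*1 = (√(-2) + 0)*1 = (I*√2 + 0)*1 = (I*√2)*1 = I*√2 ≈ 1.4142*I)
X - 1*111 = I*√2 - 1*111 = I*√2 - 111 = -111 + I*√2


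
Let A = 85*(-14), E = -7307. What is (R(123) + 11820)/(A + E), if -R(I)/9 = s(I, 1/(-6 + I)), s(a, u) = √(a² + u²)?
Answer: -11820/8497 + √207100882/110461 ≈ -1.2608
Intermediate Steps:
A = -1190
R(I) = -9*√(I² + (-6 + I)⁻²) (R(I) = -9*√(I² + (1/(-6 + I))²) = -9*√(I² + (-6 + I)⁻²))
(R(123) + 11820)/(A + E) = (-9*√(123² + (-6 + 123)⁻²) + 11820)/(-1190 - 7307) = (-9*√(15129 + 117⁻²) + 11820)/(-8497) = (-9*√(15129 + 1/13689) + 11820)*(-1/8497) = (-√207100882/13 + 11820)*(-1/8497) = (11820 - √207100882/13)*(-1/8497) = -11820/8497 + √207100882/110461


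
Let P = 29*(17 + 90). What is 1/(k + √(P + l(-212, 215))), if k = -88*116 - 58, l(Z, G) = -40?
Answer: -3422/35129231 - √3063/105387693 ≈ -9.7937e-5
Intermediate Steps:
P = 3103 (P = 29*107 = 3103)
k = -10266 (k = -10208 - 58 = -10266)
1/(k + √(P + l(-212, 215))) = 1/(-10266 + √(3103 - 40)) = 1/(-10266 + √3063)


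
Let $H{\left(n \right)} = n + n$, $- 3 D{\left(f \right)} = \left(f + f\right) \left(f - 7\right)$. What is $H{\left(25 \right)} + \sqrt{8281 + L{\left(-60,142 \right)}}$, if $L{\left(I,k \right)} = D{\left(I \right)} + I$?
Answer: $50 + \sqrt{5541} \approx 124.44$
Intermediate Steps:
$D{\left(f \right)} = - \frac{2 f \left(-7 + f\right)}{3}$ ($D{\left(f \right)} = - \frac{\left(f + f\right) \left(f - 7\right)}{3} = - \frac{2 f \left(-7 + f\right)}{3}$)
$L{\left(I,k \right)} = I + \frac{2 I \left(7 - I\right)}{3}$ ($L{\left(I,k \right)} = \frac{2 I \left(7 - I\right)}{3} + I = I + \frac{2 I \left(7 - I\right)}{3}$)
$H{\left(n \right)} = 2 n$
$H{\left(25 \right)} + \sqrt{8281 + L{\left(-60,142 \right)}} = 2 \cdot 25 + \sqrt{8281 + \frac{1}{3} \left(-60\right) \left(17 - -120\right)} = 50 + \sqrt{8281 + \frac{1}{3} \left(-60\right) \left(17 + 120\right)} = 50 + \sqrt{8281 + \frac{1}{3} \left(-60\right) 137} = 50 + \sqrt{8281 - 2740} = 50 + \sqrt{5541}$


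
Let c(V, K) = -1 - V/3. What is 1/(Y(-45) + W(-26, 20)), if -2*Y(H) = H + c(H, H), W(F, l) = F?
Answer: -2/21 ≈ -0.095238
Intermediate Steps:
c(V, K) = -1 - V/3
Y(H) = 1/2 - H/3 (Y(H) = -(H + (-1 - H/3))/2 = -(-1 + 2*H/3)/2 = 1/2 - H/3)
1/(Y(-45) + W(-26, 20)) = 1/((1/2 - 1/3*(-45)) - 26) = 1/((1/2 + 15) - 26) = 1/(31/2 - 26) = 1/(-21/2) = -2/21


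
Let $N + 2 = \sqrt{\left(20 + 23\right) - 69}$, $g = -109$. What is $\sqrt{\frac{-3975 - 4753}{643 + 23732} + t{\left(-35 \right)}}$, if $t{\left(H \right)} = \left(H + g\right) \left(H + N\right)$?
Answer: $\frac{2 \sqrt{1266147402 - 34222500 i \sqrt{26}}}{975} \approx 73.163 - 5.018 i$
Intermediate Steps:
$N = -2 + i \sqrt{26}$ ($N = -2 + \sqrt{\left(20 + 23\right) - 69} = -2 + \sqrt{43 - 69} = -2 + \sqrt{-26} = -2 + i \sqrt{26} \approx -2.0 + 5.099 i$)
$t{\left(H \right)} = \left(-109 + H\right) \left(-2 + H + i \sqrt{26}\right)$ ($t{\left(H \right)} = \left(H - 109\right) \left(H - \left(2 - i \sqrt{26}\right)\right) = \left(-109 + H\right) \left(-2 + H + i \sqrt{26}\right)$)
$\sqrt{\frac{-3975 - 4753}{643 + 23732} + t{\left(-35 \right)}} = \sqrt{\frac{-3975 - 4753}{643 + 23732} + \left(218 + \left(-35\right)^{2} - -3885 - 109 i \sqrt{26} + i \left(-35\right) \sqrt{26}\right)} = \sqrt{- \frac{8728}{24375} + \left(218 + 1225 + 3885 - 109 i \sqrt{26} - 35 i \sqrt{26}\right)} = \sqrt{\left(-8728\right) \frac{1}{24375} + \left(5328 - 144 i \sqrt{26}\right)} = \sqrt{- \frac{8728}{24375} + \left(5328 - 144 i \sqrt{26}\right)} = \sqrt{\frac{129861272}{24375} - 144 i \sqrt{26}}$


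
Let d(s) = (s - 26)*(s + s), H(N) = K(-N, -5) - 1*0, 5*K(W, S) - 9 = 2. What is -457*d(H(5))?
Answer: 1196426/25 ≈ 47857.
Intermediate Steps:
K(W, S) = 11/5 (K(W, S) = 9/5 + (1/5)*2 = 9/5 + 2/5 = 11/5)
H(N) = 11/5 (H(N) = 11/5 - 1*0 = 11/5 + 0 = 11/5)
d(s) = 2*s*(-26 + s) (d(s) = (-26 + s)*(2*s) = 2*s*(-26 + s))
-457*d(H(5)) = -914*11*(-26 + 11/5)/5 = -914*11*(-119)/(5*5) = -457*(-2618/25) = 1196426/25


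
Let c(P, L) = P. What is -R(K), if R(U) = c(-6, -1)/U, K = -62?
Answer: -3/31 ≈ -0.096774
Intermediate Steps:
R(U) = -6/U
-R(K) = -(-6)/(-62) = -(-6)*(-1)/62 = -1*3/31 = -3/31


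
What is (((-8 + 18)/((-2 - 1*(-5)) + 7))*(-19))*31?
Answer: -589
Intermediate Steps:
(((-8 + 18)/((-2 - 1*(-5)) + 7))*(-19))*31 = ((10/((-2 + 5) + 7))*(-19))*31 = ((10/(3 + 7))*(-19))*31 = ((10/10)*(-19))*31 = ((10*(1/10))*(-19))*31 = (1*(-19))*31 = -19*31 = -589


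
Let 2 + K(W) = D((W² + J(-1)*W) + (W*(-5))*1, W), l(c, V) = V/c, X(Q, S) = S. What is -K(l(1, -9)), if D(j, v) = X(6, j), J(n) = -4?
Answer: -160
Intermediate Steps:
D(j, v) = j
K(W) = -2 + W² - 9*W (K(W) = -2 + ((W² - 4*W) + (W*(-5))*1) = -2 + ((W² - 4*W) - 5*W*1) = -2 + ((W² - 4*W) - 5*W) = -2 + (W² - 9*W) = -2 + W² - 9*W)
-K(l(1, -9)) = -(-2 + (-9/1)*(-9 - 9/1)) = -(-2 + (-9*1)*(-9 - 9*1)) = -(-2 - 9*(-9 - 9)) = -(-2 - 9*(-18)) = -(-2 + 162) = -1*160 = -160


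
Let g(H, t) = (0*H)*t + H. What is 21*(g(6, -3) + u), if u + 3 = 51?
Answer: 1134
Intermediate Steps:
u = 48 (u = -3 + 51 = 48)
g(H, t) = H (g(H, t) = 0*t + H = 0 + H = H)
21*(g(6, -3) + u) = 21*(6 + 48) = 21*54 = 1134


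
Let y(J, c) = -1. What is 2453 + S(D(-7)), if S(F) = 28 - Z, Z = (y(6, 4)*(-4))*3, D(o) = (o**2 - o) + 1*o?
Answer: 2469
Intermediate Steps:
D(o) = o**2 (D(o) = (o**2 - o) + o = o**2)
Z = 12 (Z = -1*(-4)*3 = 4*3 = 12)
S(F) = 16 (S(F) = 28 - 1*12 = 28 - 12 = 16)
2453 + S(D(-7)) = 2453 + 16 = 2469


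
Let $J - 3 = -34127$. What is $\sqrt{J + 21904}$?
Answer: $2 i \sqrt{3055} \approx 110.54 i$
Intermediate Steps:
$J = -34124$ ($J = 3 - 34127 = -34124$)
$\sqrt{J + 21904} = \sqrt{-34124 + 21904} = \sqrt{-12220} = 2 i \sqrt{3055}$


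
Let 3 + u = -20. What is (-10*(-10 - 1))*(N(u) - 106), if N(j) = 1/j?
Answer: -268290/23 ≈ -11665.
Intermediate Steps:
u = -23 (u = -3 - 20 = -23)
(-10*(-10 - 1))*(N(u) - 106) = (-10*(-10 - 1))*(1/(-23) - 106) = (-10*(-11))*(-1/23 - 106) = 110*(-2439/23) = -268290/23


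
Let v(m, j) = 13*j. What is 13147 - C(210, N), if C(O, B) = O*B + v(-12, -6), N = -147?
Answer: 44095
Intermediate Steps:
C(O, B) = -78 + B*O (C(O, B) = O*B + 13*(-6) = B*O - 78 = -78 + B*O)
13147 - C(210, N) = 13147 - (-78 - 147*210) = 13147 - (-78 - 30870) = 13147 - 1*(-30948) = 13147 + 30948 = 44095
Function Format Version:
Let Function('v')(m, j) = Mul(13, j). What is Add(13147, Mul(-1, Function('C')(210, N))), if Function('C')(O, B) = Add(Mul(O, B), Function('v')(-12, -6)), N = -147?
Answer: 44095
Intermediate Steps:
Function('C')(O, B) = Add(-78, Mul(B, O)) (Function('C')(O, B) = Add(Mul(O, B), Mul(13, -6)) = Add(Mul(B, O), -78) = Add(-78, Mul(B, O)))
Add(13147, Mul(-1, Function('C')(210, N))) = Add(13147, Mul(-1, Add(-78, Mul(-147, 210)))) = Add(13147, Mul(-1, Add(-78, -30870))) = Add(13147, Mul(-1, -30948)) = Add(13147, 30948) = 44095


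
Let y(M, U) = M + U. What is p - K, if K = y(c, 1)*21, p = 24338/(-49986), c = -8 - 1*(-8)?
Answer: -537022/24993 ≈ -21.487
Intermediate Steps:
c = 0 (c = -8 + 8 = 0)
p = -12169/24993 (p = 24338*(-1/49986) = -12169/24993 ≈ -0.48690)
K = 21 (K = (0 + 1)*21 = 1*21 = 21)
p - K = -12169/24993 - 1*21 = -12169/24993 - 21 = -537022/24993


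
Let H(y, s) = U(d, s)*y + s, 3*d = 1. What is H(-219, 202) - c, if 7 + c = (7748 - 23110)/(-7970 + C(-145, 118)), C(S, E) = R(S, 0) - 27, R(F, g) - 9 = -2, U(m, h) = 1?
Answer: -47631/3995 ≈ -11.923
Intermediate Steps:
d = ⅓ (d = (⅓)*1 = ⅓ ≈ 0.33333)
R(F, g) = 7 (R(F, g) = 9 - 2 = 7)
H(y, s) = s + y (H(y, s) = 1*y + s = y + s = s + y)
C(S, E) = -20 (C(S, E) = 7 - 27 = -20)
c = -20284/3995 (c = -7 + (7748 - 23110)/(-7970 - 20) = -7 - 15362/(-7990) = -7 - 15362*(-1/7990) = -7 + 7681/3995 = -20284/3995 ≈ -5.0773)
H(-219, 202) - c = (202 - 219) - 1*(-20284/3995) = -17 + 20284/3995 = -47631/3995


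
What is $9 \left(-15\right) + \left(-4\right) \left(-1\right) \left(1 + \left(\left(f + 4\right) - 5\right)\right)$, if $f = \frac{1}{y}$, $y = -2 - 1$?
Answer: $- \frac{409}{3} \approx -136.33$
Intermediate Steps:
$y = -3$ ($y = -2 - 1 = -3$)
$f = - \frac{1}{3}$ ($f = \frac{1}{-3} = - \frac{1}{3} \approx -0.33333$)
$9 \left(-15\right) + \left(-4\right) \left(-1\right) \left(1 + \left(\left(f + 4\right) - 5\right)\right) = 9 \left(-15\right) + \left(-4\right) \left(-1\right) \left(1 + \left(\left(- \frac{1}{3} + 4\right) - 5\right)\right) = -135 + 4 \left(1 + \left(\frac{11}{3} - 5\right)\right) = -135 + 4 \left(1 - \frac{4}{3}\right) = -135 + 4 \left(- \frac{1}{3}\right) = -135 - \frac{4}{3} = - \frac{409}{3}$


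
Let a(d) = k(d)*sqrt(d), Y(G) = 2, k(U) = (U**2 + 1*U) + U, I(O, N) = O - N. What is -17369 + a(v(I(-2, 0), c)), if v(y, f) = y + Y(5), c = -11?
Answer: -17369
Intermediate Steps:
k(U) = U**2 + 2*U (k(U) = (U**2 + U) + U = (U + U**2) + U = U**2 + 2*U)
v(y, f) = 2 + y (v(y, f) = y + 2 = 2 + y)
a(d) = d**(3/2)*(2 + d) (a(d) = (d*(2 + d))*sqrt(d) = d**(3/2)*(2 + d))
-17369 + a(v(I(-2, 0), c)) = -17369 + (2 + (-2 - 1*0))**(3/2)*(2 + (2 + (-2 - 1*0))) = -17369 + (2 + (-2 + 0))**(3/2)*(2 + (2 + (-2 + 0))) = -17369 + (2 - 2)**(3/2)*(2 + (2 - 2)) = -17369 + 0**(3/2)*(2 + 0) = -17369 + 0*2 = -17369 + 0 = -17369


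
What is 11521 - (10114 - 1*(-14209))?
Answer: -12802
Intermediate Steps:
11521 - (10114 - 1*(-14209)) = 11521 - (10114 + 14209) = 11521 - 1*24323 = 11521 - 24323 = -12802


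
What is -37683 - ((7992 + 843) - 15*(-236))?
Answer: -50058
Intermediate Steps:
-37683 - ((7992 + 843) - 15*(-236)) = -37683 - (8835 + 3540) = -37683 - 1*12375 = -37683 - 12375 = -50058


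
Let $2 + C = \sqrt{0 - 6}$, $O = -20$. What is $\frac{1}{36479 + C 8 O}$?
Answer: $\frac{36799}{1354320001} + \frac{160 i \sqrt{6}}{1354320001} \approx 2.7172 \cdot 10^{-5} + 2.8938 \cdot 10^{-7} i$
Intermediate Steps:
$C = -2 + i \sqrt{6}$ ($C = -2 + \sqrt{0 - 6} = -2 + \sqrt{-6} = -2 + i \sqrt{6} \approx -2.0 + 2.4495 i$)
$\frac{1}{36479 + C 8 O} = \frac{1}{36479 + \left(-2 + i \sqrt{6}\right) 8 \left(-20\right)} = \frac{1}{36479 + \left(-16 + 8 i \sqrt{6}\right) \left(-20\right)} = \frac{1}{36479 + \left(320 - 160 i \sqrt{6}\right)} = \frac{1}{36799 - 160 i \sqrt{6}}$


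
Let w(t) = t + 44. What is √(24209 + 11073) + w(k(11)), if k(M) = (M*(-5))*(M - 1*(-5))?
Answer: -836 + √35282 ≈ -648.17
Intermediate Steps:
k(M) = -5*M*(5 + M) (k(M) = (-5*M)*(M + 5) = (-5*M)*(5 + M) = -5*M*(5 + M))
w(t) = 44 + t
√(24209 + 11073) + w(k(11)) = √(24209 + 11073) + (44 - 5*11*(5 + 11)) = √35282 + (44 - 5*11*16) = √35282 + (44 - 880) = √35282 - 836 = -836 + √35282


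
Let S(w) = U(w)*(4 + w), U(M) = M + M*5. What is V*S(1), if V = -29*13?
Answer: -11310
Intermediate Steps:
U(M) = 6*M (U(M) = M + 5*M = 6*M)
V = -377
S(w) = 6*w*(4 + w) (S(w) = (6*w)*(4 + w) = 6*w*(4 + w))
V*S(1) = -2262*(4 + 1) = -2262*5 = -377*30 = -11310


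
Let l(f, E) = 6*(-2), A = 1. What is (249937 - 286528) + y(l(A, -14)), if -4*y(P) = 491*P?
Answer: -35118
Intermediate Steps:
l(f, E) = -12
y(P) = -491*P/4
(249937 - 286528) + y(l(A, -14)) = (249937 - 286528) - 491/4*(-12) = -36591 + 1473 = -35118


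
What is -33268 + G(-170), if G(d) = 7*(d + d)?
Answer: -35648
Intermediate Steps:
G(d) = 14*d (G(d) = 7*(2*d) = 14*d)
-33268 + G(-170) = -33268 + 14*(-170) = -33268 - 2380 = -35648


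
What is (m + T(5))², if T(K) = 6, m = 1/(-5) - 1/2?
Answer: 2809/100 ≈ 28.090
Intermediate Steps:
m = -7/10 (m = 1*(-⅕) - 1*½ = -⅕ - ½ = -7/10 ≈ -0.70000)
(m + T(5))² = (-7/10 + 6)² = (53/10)² = 2809/100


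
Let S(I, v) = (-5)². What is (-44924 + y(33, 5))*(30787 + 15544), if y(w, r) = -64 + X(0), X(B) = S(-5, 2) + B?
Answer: -2083180753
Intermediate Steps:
S(I, v) = 25
X(B) = 25 + B
y(w, r) = -39 (y(w, r) = -64 + (25 + 0) = -64 + 25 = -39)
(-44924 + y(33, 5))*(30787 + 15544) = (-44924 - 39)*(30787 + 15544) = -44963*46331 = -2083180753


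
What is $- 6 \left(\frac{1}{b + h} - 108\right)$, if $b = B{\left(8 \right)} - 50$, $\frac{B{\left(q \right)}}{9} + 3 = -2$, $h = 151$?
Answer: $\frac{18141}{28} \approx 647.89$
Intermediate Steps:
$B{\left(q \right)} = -45$ ($B{\left(q \right)} = -27 + 9 \left(-2\right) = -27 - 18 = -45$)
$b = -95$ ($b = -45 - 50 = -95$)
$- 6 \left(\frac{1}{b + h} - 108\right) = - 6 \left(\frac{1}{-95 + 151} - 108\right) = - 6 \left(\frac{1}{56} - 108\right) = \left(-6\right) \left(- \frac{6047}{56}\right) = \frac{18141}{28}$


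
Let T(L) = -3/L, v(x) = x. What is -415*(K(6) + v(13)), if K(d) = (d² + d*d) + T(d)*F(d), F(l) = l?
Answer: -34030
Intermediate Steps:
K(d) = -3 + 2*d² (K(d) = (d² + d*d) + (-3/d)*d = (d² + d²) - 3 = 2*d² - 3 = -3 + 2*d²)
-415*(K(6) + v(13)) = -415*((-3 + 2*6²) + 13) = -415*((-3 + 2*36) + 13) = -415*((-3 + 72) + 13) = -415*(69 + 13) = -415*82 = -34030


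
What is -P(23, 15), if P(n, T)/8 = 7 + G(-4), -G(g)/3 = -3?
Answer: -128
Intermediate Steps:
G(g) = 9 (G(g) = -3*(-3) = 9)
P(n, T) = 128 (P(n, T) = 8*(7 + 9) = 8*16 = 128)
-P(23, 15) = -1*128 = -128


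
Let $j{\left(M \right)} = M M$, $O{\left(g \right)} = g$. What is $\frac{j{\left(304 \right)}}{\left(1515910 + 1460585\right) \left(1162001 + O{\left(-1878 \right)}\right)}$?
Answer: $\frac{92416}{3453100308885} \approx 2.6763 \cdot 10^{-8}$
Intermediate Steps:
$j{\left(M \right)} = M^{2}$
$\frac{j{\left(304 \right)}}{\left(1515910 + 1460585\right) \left(1162001 + O{\left(-1878 \right)}\right)} = \frac{304^{2}}{\left(1515910 + 1460585\right) \left(1162001 - 1878\right)} = \frac{92416}{2976495 \cdot 1160123} = \frac{92416}{3453100308885}$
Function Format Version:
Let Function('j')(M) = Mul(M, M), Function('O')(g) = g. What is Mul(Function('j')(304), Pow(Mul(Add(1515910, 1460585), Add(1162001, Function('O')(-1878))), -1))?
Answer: Rational(92416, 3453100308885) ≈ 2.6763e-8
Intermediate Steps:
Function('j')(M) = Pow(M, 2)
Mul(Function('j')(304), Pow(Mul(Add(1515910, 1460585), Add(1162001, Function('O')(-1878))), -1)) = Mul(Pow(304, 2), Pow(Mul(Add(1515910, 1460585), Add(1162001, -1878)), -1)) = Mul(92416, Pow(Mul(2976495, 1160123), -1)) = Mul(92416, Pow(3453100308885, -1)) = Mul(92416, Rational(1, 3453100308885)) = Rational(92416, 3453100308885)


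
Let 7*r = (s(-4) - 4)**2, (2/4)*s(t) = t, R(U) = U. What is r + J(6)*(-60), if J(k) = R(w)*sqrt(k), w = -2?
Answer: 144/7 + 120*sqrt(6) ≈ 314.51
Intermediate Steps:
s(t) = 2*t
J(k) = -2*sqrt(k)
r = 144/7 (r = (2*(-4) - 4)**2/7 = (-8 - 4)**2/7 = (1/7)*(-12)**2 = (1/7)*144 = 144/7 ≈ 20.571)
r + J(6)*(-60) = 144/7 - 2*sqrt(6)*(-60) = 144/7 + 120*sqrt(6)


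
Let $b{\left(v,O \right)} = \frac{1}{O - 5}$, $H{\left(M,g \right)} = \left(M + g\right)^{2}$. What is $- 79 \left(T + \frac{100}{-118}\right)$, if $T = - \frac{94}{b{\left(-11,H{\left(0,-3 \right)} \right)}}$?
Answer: $\frac{1756486}{59} \approx 29771.0$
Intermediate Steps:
$b{\left(v,O \right)} = \frac{1}{-5 + O}$
$T = -376$ ($T = - \frac{94}{\frac{1}{-5 + \left(0 - 3\right)^{2}}} = - \frac{94}{\frac{1}{-5 + \left(-3\right)^{2}}} = - \frac{94}{\frac{1}{-5 + 9}} = - \frac{94}{\frac{1}{4}} = - 94 \frac{1}{\frac{1}{4}} = \left(-94\right) 4 = -376$)
$- 79 \left(T + \frac{100}{-118}\right) = - 79 \left(-376 + \frac{100}{-118}\right) = - 79 \left(-376 + 100 \left(- \frac{1}{118}\right)\right) = - 79 \left(-376 - \frac{50}{59}\right) = \left(-79\right) \left(- \frac{22234}{59}\right) = \frac{1756486}{59}$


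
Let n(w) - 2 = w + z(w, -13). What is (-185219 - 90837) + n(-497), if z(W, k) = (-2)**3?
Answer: -276559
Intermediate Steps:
z(W, k) = -8
n(w) = -6 + w (n(w) = 2 + (w - 8) = 2 + (-8 + w) = -6 + w)
(-185219 - 90837) + n(-497) = (-185219 - 90837) + (-6 - 497) = -276056 - 503 = -276559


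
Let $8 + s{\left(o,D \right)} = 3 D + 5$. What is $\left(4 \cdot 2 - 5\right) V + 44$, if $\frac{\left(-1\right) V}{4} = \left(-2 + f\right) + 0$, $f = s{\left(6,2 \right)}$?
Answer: $32$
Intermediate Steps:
$s{\left(o,D \right)} = -3 + 3 D$ ($s{\left(o,D \right)} = -8 + \left(3 D + 5\right) = -8 + \left(5 + 3 D\right) = -3 + 3 D$)
$f = 3$ ($f = -3 + 3 \cdot 2 = -3 + 6 = 3$)
$V = -4$ ($V = - 4 \left(\left(-2 + 3\right) + 0\right) = - 4 \left(1 + 0\right) = \left(-4\right) 1 = -4$)
$\left(4 \cdot 2 - 5\right) V + 44 = \left(4 \cdot 2 - 5\right) \left(-4\right) + 44 = \left(8 - 5\right) \left(-4\right) + 44 = 3 \left(-4\right) + 44 = -12 + 44 = 32$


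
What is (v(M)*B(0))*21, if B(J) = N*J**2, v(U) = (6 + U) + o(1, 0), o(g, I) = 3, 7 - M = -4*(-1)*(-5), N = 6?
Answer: 0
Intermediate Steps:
M = 27 (M = 7 - (-4*(-1))*(-5) = 7 - 4*(-5) = 7 - 1*(-20) = 7 + 20 = 27)
v(U) = 9 + U (v(U) = (6 + U) + 3 = 9 + U)
B(J) = 6*J**2
(v(M)*B(0))*21 = ((9 + 27)*(6*0**2))*21 = (36*(6*0))*21 = (36*0)*21 = 0*21 = 0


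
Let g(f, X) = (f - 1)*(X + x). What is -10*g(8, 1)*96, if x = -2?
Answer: 6720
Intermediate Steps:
g(f, X) = (-1 + f)*(-2 + X) (g(f, X) = (f - 1)*(X - 2) = (-1 + f)*(-2 + X))
-10*g(8, 1)*96 = -10*(2 - 1*1 - 2*8 + 1*8)*96 = -10*(2 - 1 - 16 + 8)*96 = -10*(-7)*96 = 70*96 = 6720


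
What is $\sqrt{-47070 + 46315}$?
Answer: $i \sqrt{755} \approx 27.477 i$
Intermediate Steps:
$\sqrt{-47070 + 46315} = \sqrt{-755} = i \sqrt{755}$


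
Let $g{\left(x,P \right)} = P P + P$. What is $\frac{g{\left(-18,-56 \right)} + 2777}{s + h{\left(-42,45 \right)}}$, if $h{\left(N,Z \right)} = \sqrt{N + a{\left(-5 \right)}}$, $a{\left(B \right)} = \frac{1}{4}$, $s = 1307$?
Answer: $\frac{30620396}{6833163} - \frac{11714 i \sqrt{167}}{6833163} \approx 4.4811 - 0.022153 i$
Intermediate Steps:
$g{\left(x,P \right)} = P + P^{2}$ ($g{\left(x,P \right)} = P^{2} + P = P + P^{2}$)
$a{\left(B \right)} = \frac{1}{4}$
$h{\left(N,Z \right)} = \sqrt{\frac{1}{4} + N}$ ($h{\left(N,Z \right)} = \sqrt{N + \frac{1}{4}} = \sqrt{\frac{1}{4} + N}$)
$\frac{g{\left(-18,-56 \right)} + 2777}{s + h{\left(-42,45 \right)}} = \frac{- 56 \left(1 - 56\right) + 2777}{1307 + \frac{\sqrt{1 + 4 \left(-42\right)}}{2}} = \frac{\left(-56\right) \left(-55\right) + 2777}{1307 + \frac{\sqrt{1 - 168}}{2}} = \frac{3080 + 2777}{1307 + \frac{\sqrt{-167}}{2}} = \frac{5857}{1307 + \frac{i \sqrt{167}}{2}}$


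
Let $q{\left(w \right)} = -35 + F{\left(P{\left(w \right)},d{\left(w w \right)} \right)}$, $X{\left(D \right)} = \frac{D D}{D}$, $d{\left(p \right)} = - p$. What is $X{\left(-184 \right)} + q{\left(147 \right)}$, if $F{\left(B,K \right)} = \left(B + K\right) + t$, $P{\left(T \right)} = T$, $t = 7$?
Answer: $-21674$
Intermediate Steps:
$F{\left(B,K \right)} = 7 + B + K$ ($F{\left(B,K \right)} = \left(B + K\right) + 7 = 7 + B + K$)
$X{\left(D \right)} = D$ ($X{\left(D \right)} = \frac{D^{2}}{D} = D$)
$q{\left(w \right)} = -28 + w - w^{2}$ ($q{\left(w \right)} = -35 + \left(7 + w - w w\right) = -35 + \left(7 + w - w^{2}\right) = -28 + w - w^{2}$)
$X{\left(-184 \right)} + q{\left(147 \right)} = -184 - 21490 = -21674$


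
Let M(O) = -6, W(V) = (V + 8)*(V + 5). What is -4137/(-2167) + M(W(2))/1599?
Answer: 11171/5863 ≈ 1.9053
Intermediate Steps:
W(V) = (5 + V)*(8 + V) (W(V) = (8 + V)*(5 + V) = (5 + V)*(8 + V))
-4137/(-2167) + M(W(2))/1599 = -4137/(-2167) - 6/1599 = -4137*(-1/2167) - 6*1/1599 = 21/11 - 2/533 = 11171/5863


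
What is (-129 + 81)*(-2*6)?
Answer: 576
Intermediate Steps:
(-129 + 81)*(-2*6) = -48*(-12) = 576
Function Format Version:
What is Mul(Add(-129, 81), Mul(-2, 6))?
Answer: 576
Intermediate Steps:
Mul(Add(-129, 81), Mul(-2, 6)) = Mul(-48, -12) = 576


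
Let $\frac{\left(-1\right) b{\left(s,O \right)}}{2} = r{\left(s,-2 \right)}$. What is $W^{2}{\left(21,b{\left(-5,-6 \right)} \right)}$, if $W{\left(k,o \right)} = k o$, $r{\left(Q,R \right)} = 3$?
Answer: $15876$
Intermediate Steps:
$b{\left(s,O \right)} = -6$ ($b{\left(s,O \right)} = \left(-2\right) 3 = -6$)
$W^{2}{\left(21,b{\left(-5,-6 \right)} \right)} = \left(21 \left(-6\right)\right)^{2} = \left(-126\right)^{2} = 15876$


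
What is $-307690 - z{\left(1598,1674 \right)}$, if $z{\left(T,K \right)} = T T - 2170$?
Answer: $-2859124$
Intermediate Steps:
$z{\left(T,K \right)} = -2170 + T^{2}$ ($z{\left(T,K \right)} = T^{2} - 2170 = -2170 + T^{2}$)
$-307690 - z{\left(1598,1674 \right)} = -307690 - \left(-2170 + 1598^{2}\right) = -307690 - \left(-2170 + 2553604\right) = -307690 - 2551434 = -2859124$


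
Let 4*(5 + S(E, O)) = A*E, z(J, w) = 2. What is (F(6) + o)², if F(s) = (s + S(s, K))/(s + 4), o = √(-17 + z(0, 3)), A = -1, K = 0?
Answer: (1 - 20*I*√15)²/400 ≈ -14.997 - 0.3873*I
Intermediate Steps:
S(E, O) = -5 - E/4 (S(E, O) = -5 + (-E)/4 = -5 - E/4)
o = I*√15 (o = √(-17 + 2) = √(-15) = I*√15 ≈ 3.873*I)
F(s) = (-5 + 3*s/4)/(4 + s) (F(s) = (s + (-5 - s/4))/(s + 4) = (-5 + 3*s/4)/(4 + s))
(F(6) + o)² = ((-20 + 3*6)/(4*(4 + 6)) + I*√15)² = ((¼)*(-20 + 18)/10 + I*√15)² = ((¼)*(⅒)*(-2) + I*√15)² = (-1/20 + I*√15)²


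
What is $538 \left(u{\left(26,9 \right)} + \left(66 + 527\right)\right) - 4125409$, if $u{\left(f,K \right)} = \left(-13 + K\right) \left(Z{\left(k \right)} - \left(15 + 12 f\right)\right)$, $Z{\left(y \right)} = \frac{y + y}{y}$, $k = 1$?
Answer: $-3106975$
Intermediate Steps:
$Z{\left(y \right)} = 2$ ($Z{\left(y \right)} = \frac{2 y}{y} = 2$)
$u{\left(f,K \right)} = \left(-13 + K\right) \left(-13 - 12 f\right)$ ($u{\left(f,K \right)} = \left(-13 + K\right) \left(2 - \left(15 + 12 f\right)\right) = \left(-13 + K\right) \left(-13 - 12 f\right)$)
$538 \left(u{\left(26,9 \right)} + \left(66 + 527\right)\right) - 4125409 = 538 \left(\left(169 - 117 + 156 \cdot 26 - 108 \cdot 26\right) + \left(66 + 527\right)\right) - 4125409 = 538 \left(\left(169 - 117 + 4056 - 2808\right) + 593\right) - 4125409 = 538 \left(1300 + 593\right) - 4125409 = 538 \cdot 1893 - 4125409 = 1018434 - 4125409 = -3106975$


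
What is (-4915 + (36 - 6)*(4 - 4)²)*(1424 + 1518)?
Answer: -14459930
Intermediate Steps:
(-4915 + (36 - 6)*(4 - 4)²)*(1424 + 1518) = (-4915 + 30*0²)*2942 = (-4915 + 30*0)*2942 = (-4915 + 0)*2942 = -4915*2942 = -14459930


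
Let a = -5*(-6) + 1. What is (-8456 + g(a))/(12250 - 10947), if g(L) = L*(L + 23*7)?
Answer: -2504/1303 ≈ -1.9217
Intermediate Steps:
a = 31 (a = 30 + 1 = 31)
g(L) = L*(161 + L) (g(L) = L*(L + 161) = L*(161 + L))
(-8456 + g(a))/(12250 - 10947) = (-8456 + 31*(161 + 31))/(12250 - 10947) = (-8456 + 31*192)/1303 = (-8456 + 5952)*(1/1303) = -2504*1/1303 = -2504/1303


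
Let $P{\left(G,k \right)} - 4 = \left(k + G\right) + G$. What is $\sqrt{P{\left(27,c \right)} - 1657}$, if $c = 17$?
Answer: $i \sqrt{1582} \approx 39.774 i$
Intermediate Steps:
$P{\left(G,k \right)} = 4 + k + 2 G$ ($P{\left(G,k \right)} = 4 + \left(\left(k + G\right) + G\right) = 4 + \left(\left(G + k\right) + G\right) = 4 + \left(k + 2 G\right) = 4 + k + 2 G$)
$\sqrt{P{\left(27,c \right)} - 1657} = \sqrt{\left(4 + 17 + 2 \cdot 27\right) - 1657} = \sqrt{\left(4 + 17 + 54\right) - 1657} = \sqrt{75 - 1657} = \sqrt{-1582} = i \sqrt{1582}$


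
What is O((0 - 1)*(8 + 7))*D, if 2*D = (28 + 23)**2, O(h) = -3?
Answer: -7803/2 ≈ -3901.5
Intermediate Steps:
D = 2601/2 (D = (28 + 23)**2/2 = (1/2)*51**2 = (1/2)*2601 = 2601/2 ≈ 1300.5)
O((0 - 1)*(8 + 7))*D = -3*2601/2 = -7803/2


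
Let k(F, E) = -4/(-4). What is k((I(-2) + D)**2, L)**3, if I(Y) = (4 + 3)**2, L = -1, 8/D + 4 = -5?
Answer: 1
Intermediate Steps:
D = -8/9 (D = 8/(-4 - 5) = 8/(-9) = 8*(-1/9) = -8/9 ≈ -0.88889)
I(Y) = 49 (I(Y) = 7**2 = 49)
k(F, E) = 1 (k(F, E) = -4*(-1/4) = 1)
k((I(-2) + D)**2, L)**3 = 1**3 = 1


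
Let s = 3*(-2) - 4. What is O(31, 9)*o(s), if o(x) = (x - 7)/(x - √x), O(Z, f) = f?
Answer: 153/11 - 153*I*√10/110 ≈ 13.909 - 4.3984*I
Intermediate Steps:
s = -10 (s = -6 - 4 = -10)
o(x) = (-7 + x)/(x - √x)
O(31, 9)*o(s) = 9*((7 - 1*(-10))/(√(-10) - 1*(-10))) = 9*((7 + 10)/(I*√10 + 10)) = 9*(17/(10 + I*√10)) = 153/(10 + I*√10)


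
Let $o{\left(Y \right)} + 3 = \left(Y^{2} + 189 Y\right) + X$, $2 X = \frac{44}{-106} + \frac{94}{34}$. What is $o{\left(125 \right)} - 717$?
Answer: $\frac{69433177}{1802} \approx 38531.0$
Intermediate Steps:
$X = \frac{2117}{1802}$ ($X = \frac{\frac{44}{-106} + \frac{94}{34}}{2} = \frac{44 \left(- \frac{1}{106}\right) + 94 \cdot \frac{1}{34}}{2} = \frac{- \frac{22}{53} + \frac{47}{17}}{2} = \frac{1}{2} \cdot \frac{2117}{901} = \frac{2117}{1802} \approx 1.1748$)
$o{\left(Y \right)} = - \frac{3289}{1802} + Y^{2} + 189 Y$ ($o{\left(Y \right)} = -3 + \left(\left(Y^{2} + 189 Y\right) + \frac{2117}{1802}\right) = -3 + \left(\frac{2117}{1802} + Y^{2} + 189 Y\right) = - \frac{3289}{1802} + Y^{2} + 189 Y$)
$o{\left(125 \right)} - 717 = \left(- \frac{3289}{1802} + 125^{2} + 189 \cdot 125\right) - 717 = \left(- \frac{3289}{1802} + 15625 + 23625\right) - 717 = \frac{70725211}{1802} - 717 = \frac{69433177}{1802}$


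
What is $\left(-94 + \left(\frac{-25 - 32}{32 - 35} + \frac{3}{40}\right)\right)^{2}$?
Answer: $\frac{8982009}{1600} \approx 5613.8$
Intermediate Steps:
$\left(-94 + \left(\frac{-25 - 32}{32 - 35} + \frac{3}{40}\right)\right)^{2} = \left(-94 + \left(\frac{-25 - 32}{32 - 35} + 3 \cdot \frac{1}{40}\right)\right)^{2} = \left(-94 - \left(- \frac{3}{40} + \frac{57}{-3}\right)\right)^{2} = \left(-94 + \left(\left(-57\right) \left(- \frac{1}{3}\right) + \frac{3}{40}\right)\right)^{2} = \left(-94 + \left(19 + \frac{3}{40}\right)\right)^{2} = \left(-94 + \frac{763}{40}\right)^{2} = \left(- \frac{2997}{40}\right)^{2} = \frac{8982009}{1600}$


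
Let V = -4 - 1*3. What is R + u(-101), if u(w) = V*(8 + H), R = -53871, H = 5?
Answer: -53962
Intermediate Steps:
V = -7 (V = -4 - 3 = -7)
u(w) = -91 (u(w) = -7*(8 + 5) = -7*13 = -91)
R + u(-101) = -53871 - 91 = -53962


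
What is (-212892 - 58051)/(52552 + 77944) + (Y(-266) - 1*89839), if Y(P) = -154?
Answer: -11743997471/130496 ≈ -89995.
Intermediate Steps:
(-212892 - 58051)/(52552 + 77944) + (Y(-266) - 1*89839) = (-212892 - 58051)/(52552 + 77944) + (-154 - 1*89839) = -270943/130496 + (-154 - 89839) = -270943*1/130496 - 89993 = -270943/130496 - 89993 = -11743997471/130496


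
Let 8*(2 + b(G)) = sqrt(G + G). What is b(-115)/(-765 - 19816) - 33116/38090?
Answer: -340742108/391965145 - I*sqrt(230)/164648 ≈ -0.86932 - 9.211e-5*I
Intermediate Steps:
b(G) = -2 + sqrt(2)*sqrt(G)/8 (b(G) = -2 + sqrt(G + G)/8 = -2 + sqrt(2*G)/8 = -2 + (sqrt(2)*sqrt(G))/8 = -2 + sqrt(2)*sqrt(G)/8)
b(-115)/(-765 - 19816) - 33116/38090 = (-2 + sqrt(2)*sqrt(-115)/8)/(-765 - 19816) - 33116/38090 = (-2 + sqrt(2)*(I*sqrt(115))/8)/(-20581) - 33116*1/38090 = (-2 + I*sqrt(230)/8)*(-1/20581) - 16558/19045 = (2/20581 - I*sqrt(230)/164648) - 16558/19045 = -340742108/391965145 - I*sqrt(230)/164648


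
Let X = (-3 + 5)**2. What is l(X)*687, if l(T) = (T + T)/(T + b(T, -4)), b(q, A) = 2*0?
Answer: 1374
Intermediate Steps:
X = 4 (X = 2**2 = 4)
b(q, A) = 0
l(T) = 2 (l(T) = (T + T)/(T + 0) = (2*T)/T = 2)
l(X)*687 = 2*687 = 1374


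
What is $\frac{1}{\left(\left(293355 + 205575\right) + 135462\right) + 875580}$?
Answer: $\frac{1}{1509972} \approx 6.6226 \cdot 10^{-7}$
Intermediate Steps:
$\frac{1}{\left(\left(293355 + 205575\right) + 135462\right) + 875580} = \frac{1}{\left(498930 + 135462\right) + 875580} = \frac{1}{634392 + 875580} = \frac{1}{1509972}$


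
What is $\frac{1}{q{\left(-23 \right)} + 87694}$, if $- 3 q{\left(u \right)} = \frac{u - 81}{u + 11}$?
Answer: $\frac{9}{789220} \approx 1.1404 \cdot 10^{-5}$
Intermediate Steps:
$q{\left(u \right)} = - \frac{-81 + u}{3 \left(11 + u\right)}$ ($q{\left(u \right)} = - \frac{\left(u - 81\right) \frac{1}{u + 11}}{3} = - \frac{\left(-81 + u\right) \frac{1}{11 + u}}{3} = - \frac{\frac{1}{11 + u} \left(-81 + u\right)}{3} = - \frac{-81 + u}{3 \left(11 + u\right)}$)
$\frac{1}{q{\left(-23 \right)} + 87694} = \frac{1}{\frac{81 - -23}{3 \left(11 - 23\right)} + 87694} = \frac{1}{\frac{81 + 23}{3 \left(-12\right)} + 87694} = \frac{1}{\frac{1}{3} \left(- \frac{1}{12}\right) 104 + 87694} = \frac{1}{- \frac{26}{9} + 87694} = \frac{1}{\frac{789220}{9}} = \frac{9}{789220}$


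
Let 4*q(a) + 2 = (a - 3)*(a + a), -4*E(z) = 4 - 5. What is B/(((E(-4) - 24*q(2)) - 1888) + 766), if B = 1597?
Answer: -6388/4343 ≈ -1.4709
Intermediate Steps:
E(z) = ¼ (E(z) = -(4 - 5)/4 = -¼*(-1) = ¼)
q(a) = -½ + a*(-3 + a)/2 (q(a) = -½ + ((a - 3)*(a + a))/4 = -½ + ((-3 + a)*(2*a))/4 = -½ + (2*a*(-3 + a))/4 = -½ + a*(-3 + a)/2)
B/(((E(-4) - 24*q(2)) - 1888) + 766) = 1597/(((¼ - 24*(-½ + (½)*2² - 3/2*2)) - 1888) + 766) = 1597/(((¼ - 24*(-½ + (½)*4 - 3)) - 1888) + 766) = 1597/(((¼ - 24*(-½ + 2 - 3)) - 1888) + 766) = 1597/(((¼ - 24*(-3/2)) - 1888) + 766) = 1597/(((¼ + 36) - 1888) + 766) = 1597/((145/4 - 1888) + 766) = 1597/(-7407/4 + 766) = 1597/(-4343/4) = 1597*(-4/4343) = -6388/4343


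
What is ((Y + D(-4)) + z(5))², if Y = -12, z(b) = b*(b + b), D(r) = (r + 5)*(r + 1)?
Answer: 1225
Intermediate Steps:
D(r) = (1 + r)*(5 + r) (D(r) = (5 + r)*(1 + r) = (1 + r)*(5 + r))
z(b) = 2*b² (z(b) = b*(2*b) = 2*b²)
((Y + D(-4)) + z(5))² = ((-12 + (5 + (-4)² + 6*(-4))) + 2*5²)² = ((-12 + (5 + 16 - 24)) + 2*25)² = ((-12 - 3) + 50)² = (-15 + 50)² = 35² = 1225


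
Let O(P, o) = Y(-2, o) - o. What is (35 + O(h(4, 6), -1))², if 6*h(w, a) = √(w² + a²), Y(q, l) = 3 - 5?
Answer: 1156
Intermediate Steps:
Y(q, l) = -2
h(w, a) = √(a² + w²)/6 (h(w, a) = √(w² + a²)/6 = √(a² + w²)/6)
O(P, o) = -2 - o
(35 + O(h(4, 6), -1))² = (35 + (-2 - 1*(-1)))² = (35 + (-2 + 1))² = (35 - 1)² = 34² = 1156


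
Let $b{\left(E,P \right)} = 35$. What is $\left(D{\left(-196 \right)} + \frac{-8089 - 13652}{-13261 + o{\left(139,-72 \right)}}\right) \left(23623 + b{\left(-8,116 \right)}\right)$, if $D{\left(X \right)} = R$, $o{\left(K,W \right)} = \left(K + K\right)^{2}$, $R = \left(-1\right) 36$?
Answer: $- \frac{18347323134}{21341} \approx -8.5972 \cdot 10^{5}$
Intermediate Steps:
$R = -36$
$o{\left(K,W \right)} = 4 K^{2}$ ($o{\left(K,W \right)} = \left(2 K\right)^{2} = 4 K^{2}$)
$D{\left(X \right)} = -36$
$\left(D{\left(-196 \right)} + \frac{-8089 - 13652}{-13261 + o{\left(139,-72 \right)}}\right) \left(23623 + b{\left(-8,116 \right)}\right) = \left(-36 + \frac{-8089 - 13652}{-13261 + 4 \cdot 139^{2}}\right) \left(23623 + 35\right) = \left(-36 - \frac{21741}{-13261 + 4 \cdot 19321}\right) 23658 = \left(-36 - \frac{21741}{-13261 + 77284}\right) 23658 = \left(-36 - \frac{21741}{64023}\right) 23658 = \left(-36 - \frac{7247}{21341}\right) 23658 = \left(- \frac{775523}{21341}\right) 23658 = - \frac{18347323134}{21341}$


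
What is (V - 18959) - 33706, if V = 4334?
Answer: -48331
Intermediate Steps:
(V - 18959) - 33706 = (4334 - 18959) - 33706 = -14625 - 33706 = -48331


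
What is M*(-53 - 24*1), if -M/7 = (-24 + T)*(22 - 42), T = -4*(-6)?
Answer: 0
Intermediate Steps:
T = 24
M = 0 (M = -7*(-24 + 24)*(22 - 42) = -0*(-20) = -7*0 = 0)
M*(-53 - 24*1) = 0*(-53 - 24*1) = 0*(-53 - 24) = 0*(-77) = 0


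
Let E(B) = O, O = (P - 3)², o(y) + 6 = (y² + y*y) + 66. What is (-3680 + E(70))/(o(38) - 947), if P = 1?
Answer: -3676/2001 ≈ -1.8371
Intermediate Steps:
o(y) = 60 + 2*y² (o(y) = -6 + ((y² + y*y) + 66) = -6 + ((y² + y²) + 66) = -6 + (2*y² + 66) = -6 + (66 + 2*y²) = 60 + 2*y²)
O = 4 (O = (1 - 3)² = (-2)² = 4)
E(B) = 4
(-3680 + E(70))/(o(38) - 947) = (-3680 + 4)/((60 + 2*38²) - 947) = -3676/((60 + 2*1444) - 947) = -3676/((60 + 2888) - 947) = -3676/(2948 - 947) = -3676/2001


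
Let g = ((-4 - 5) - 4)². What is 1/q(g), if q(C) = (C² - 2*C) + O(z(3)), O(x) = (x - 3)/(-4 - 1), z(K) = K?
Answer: 1/28223 ≈ 3.5432e-5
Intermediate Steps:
g = 169 (g = (-9 - 4)² = (-13)² = 169)
O(x) = ⅗ - x/5 (O(x) = (-3 + x)/(-5) = (-3 + x)*(-⅕) = ⅗ - x/5)
q(C) = C² - 2*C (q(C) = (C² - 2*C) + (⅗ - ⅕*3) = (C² - 2*C) + (⅗ - ⅗) = (C² - 2*C) + 0 = C² - 2*C)
1/q(g) = 1/(169*(-2 + 169)) = 1/(169*167) = 1/28223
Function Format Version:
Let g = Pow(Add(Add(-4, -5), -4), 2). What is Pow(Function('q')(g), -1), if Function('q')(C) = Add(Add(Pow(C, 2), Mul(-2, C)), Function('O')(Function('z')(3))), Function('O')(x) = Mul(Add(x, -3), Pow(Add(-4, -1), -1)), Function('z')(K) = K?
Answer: Rational(1, 28223) ≈ 3.5432e-5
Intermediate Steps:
g = 169 (g = Pow(Add(-9, -4), 2) = Pow(-13, 2) = 169)
Function('O')(x) = Add(Rational(3, 5), Mul(Rational(-1, 5), x)) (Function('O')(x) = Mul(Add(-3, x), Pow(-5, -1)) = Mul(Add(-3, x), Rational(-1, 5)) = Add(Rational(3, 5), Mul(Rational(-1, 5), x)))
Function('q')(C) = Add(Pow(C, 2), Mul(-2, C)) (Function('q')(C) = Add(Add(Pow(C, 2), Mul(-2, C)), Add(Rational(3, 5), Mul(Rational(-1, 5), 3))) = Add(Add(Pow(C, 2), Mul(-2, C)), Add(Rational(3, 5), Rational(-3, 5))) = Add(Add(Pow(C, 2), Mul(-2, C)), 0) = Add(Pow(C, 2), Mul(-2, C)))
Pow(Function('q')(g), -1) = Pow(Mul(169, Add(-2, 169)), -1) = Pow(Mul(169, 167), -1) = Pow(28223, -1) = Rational(1, 28223)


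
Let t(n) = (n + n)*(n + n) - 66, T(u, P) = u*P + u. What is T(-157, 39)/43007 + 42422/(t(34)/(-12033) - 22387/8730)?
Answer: -7098377379447220/492468555251 ≈ -14414.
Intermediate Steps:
T(u, P) = u + P*u (T(u, P) = P*u + u = u + P*u)
t(n) = -66 + 4*n**2 (t(n) = (2*n)*(2*n) - 66 = 4*n**2 - 66 = -66 + 4*n**2)
T(-157, 39)/43007 + 42422/(t(34)/(-12033) - 22387/8730) = -157*(1 + 39)/43007 + 42422/((-66 + 4*34**2)/(-12033) - 22387/8730) = -157*40*(1/43007) + 42422/((-66 + 4*1156)*(-1/12033) - 22387*1/8730) = -6280*1/43007 + 42422/((-66 + 4624)*(-1/12033) - 22387/8730) = -6280/43007 + 42422/(4558*(-1/12033) - 22387/8730) = -6280/43007 + 42422/(-4558/12033 - 22387/8730) = -6280/43007 + 42422/(-11450893/3890670) = -6280/43007 + 42422*(-3890670/11450893) = -6280/43007 - 165050002740/11450893 = -7098377379447220/492468555251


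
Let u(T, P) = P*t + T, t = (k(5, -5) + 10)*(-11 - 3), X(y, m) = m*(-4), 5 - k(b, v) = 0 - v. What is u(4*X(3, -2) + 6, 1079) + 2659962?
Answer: 2508940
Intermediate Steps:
k(b, v) = 5 + v (k(b, v) = 5 - (0 - v) = 5 - (-1)*v = 5 + v)
X(y, m) = -4*m
t = -140 (t = ((5 - 5) + 10)*(-11 - 3) = (0 + 10)*(-14) = 10*(-14) = -140)
u(T, P) = T - 140*P (u(T, P) = P*(-140) + T = -140*P + T = T - 140*P)
u(4*X(3, -2) + 6, 1079) + 2659962 = ((4*(-4*(-2)) + 6) - 140*1079) + 2659962 = ((4*8 + 6) - 151060) + 2659962 = ((32 + 6) - 151060) + 2659962 = (38 - 151060) + 2659962 = -151022 + 2659962 = 2508940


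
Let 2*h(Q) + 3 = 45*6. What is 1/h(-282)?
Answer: 2/267 ≈ 0.0074906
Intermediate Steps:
h(Q) = 267/2 (h(Q) = -3/2 + (45*6)/2 = -3/2 + (½)*270 = -3/2 + 135 = 267/2)
1/h(-282) = 1/(267/2) = 2/267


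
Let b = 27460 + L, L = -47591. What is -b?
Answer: 20131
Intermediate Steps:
b = -20131 (b = 27460 - 47591 = -20131)
-b = -1*(-20131) = 20131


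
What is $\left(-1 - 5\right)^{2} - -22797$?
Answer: $22833$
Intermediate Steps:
$\left(-1 - 5\right)^{2} - -22797 = \left(-6\right)^{2} + 22797 = 36 + 22797 = 22833$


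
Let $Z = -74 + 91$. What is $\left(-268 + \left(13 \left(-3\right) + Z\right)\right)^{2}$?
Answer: $84100$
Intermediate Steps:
$Z = 17$
$\left(-268 + \left(13 \left(-3\right) + Z\right)\right)^{2} = \left(-268 + \left(13 \left(-3\right) + 17\right)\right)^{2} = \left(-268 + \left(-39 + 17\right)\right)^{2} = \left(-268 - 22\right)^{2} = \left(-290\right)^{2} = 84100$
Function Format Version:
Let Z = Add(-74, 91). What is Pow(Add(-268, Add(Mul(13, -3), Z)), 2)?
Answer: 84100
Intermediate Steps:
Z = 17
Pow(Add(-268, Add(Mul(13, -3), Z)), 2) = Pow(Add(-268, Add(Mul(13, -3), 17)), 2) = Pow(Add(-268, Add(-39, 17)), 2) = Pow(Add(-268, -22), 2) = Pow(-290, 2) = 84100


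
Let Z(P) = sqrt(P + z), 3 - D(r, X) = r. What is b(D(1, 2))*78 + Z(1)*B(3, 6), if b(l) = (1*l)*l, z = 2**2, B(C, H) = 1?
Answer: 312 + sqrt(5) ≈ 314.24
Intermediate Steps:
D(r, X) = 3 - r
z = 4
Z(P) = sqrt(4 + P) (Z(P) = sqrt(P + 4) = sqrt(4 + P))
b(l) = l**2 (b(l) = l*l = l**2)
b(D(1, 2))*78 + Z(1)*B(3, 6) = (3 - 1*1)**2*78 + sqrt(4 + 1)*1 = (3 - 1)**2*78 + sqrt(5)*1 = 2**2*78 + sqrt(5) = 4*78 + sqrt(5) = 312 + sqrt(5)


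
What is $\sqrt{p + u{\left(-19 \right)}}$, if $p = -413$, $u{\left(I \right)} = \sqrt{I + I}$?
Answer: $\sqrt{-413 + i \sqrt{38}} \approx 0.1517 + 20.323 i$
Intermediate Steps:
$u{\left(I \right)} = \sqrt{2} \sqrt{I}$ ($u{\left(I \right)} = \sqrt{2 I} = \sqrt{2} \sqrt{I}$)
$\sqrt{p + u{\left(-19 \right)}} = \sqrt{-413 + \sqrt{2} \sqrt{-19}} = \sqrt{-413 + \sqrt{2} i \sqrt{19}} = \sqrt{-413 + i \sqrt{38}}$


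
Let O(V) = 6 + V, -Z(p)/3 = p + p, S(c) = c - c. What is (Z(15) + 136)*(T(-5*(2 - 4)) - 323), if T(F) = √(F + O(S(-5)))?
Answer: -14674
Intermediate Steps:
S(c) = 0
Z(p) = -6*p (Z(p) = -3*(p + p) = -6*p)
T(F) = √(6 + F) (T(F) = √(F + (6 + 0)) = √(F + 6) = √(6 + F))
(Z(15) + 136)*(T(-5*(2 - 4)) - 323) = (-6*15 + 136)*(√(6 - 5*(2 - 4)) - 323) = (-90 + 136)*(√(6 - 5*(-2)) - 323) = 46*(√(6 + 10) - 323) = 46*(√16 - 323) = 46*(4 - 323) = 46*(-319) = -14674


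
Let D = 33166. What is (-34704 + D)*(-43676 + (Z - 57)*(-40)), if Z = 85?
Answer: 68896248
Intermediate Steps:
(-34704 + D)*(-43676 + (Z - 57)*(-40)) = (-34704 + 33166)*(-43676 + (85 - 57)*(-40)) = -1538*(-43676 + 28*(-40)) = -1538*(-43676 - 1120) = -1538*(-44796) = 68896248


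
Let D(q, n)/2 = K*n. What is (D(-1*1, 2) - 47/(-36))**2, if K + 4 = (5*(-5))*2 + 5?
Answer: 49126081/1296 ≈ 37906.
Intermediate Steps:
K = -49 (K = -4 + ((5*(-5))*2 + 5) = -4 + (-25*2 + 5) = -4 + (-50 + 5) = -4 - 45 = -49)
D(q, n) = -98*n (D(q, n) = 2*(-49*n) = -98*n)
(D(-1*1, 2) - 47/(-36))**2 = (-98*2 - 47/(-36))**2 = (-196 - 47*(-1/36))**2 = (-196 + 47/36)**2 = (-7009/36)**2 = 49126081/1296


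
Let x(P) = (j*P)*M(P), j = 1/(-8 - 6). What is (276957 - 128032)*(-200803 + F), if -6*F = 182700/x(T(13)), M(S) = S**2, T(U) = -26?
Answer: -131416625971225/4394 ≈ -2.9908e+10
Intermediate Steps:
j = -1/14 (j = 1/(-14) = -1/14 ≈ -0.071429)
x(P) = -P**3/14 (x(P) = (-P/14)*P**2 = -P**3/14)
F = -106575/4394 (F = -30450/((-1/14*(-26)**3)) = -30450/((-1/14*(-17576))) = -30450/8788/7 = -30450*7/8788 = -1/6*319725/2197 = -106575/4394 ≈ -24.255)
(276957 - 128032)*(-200803 + F) = (276957 - 128032)*(-200803 - 106575/4394) = 148925*(-882434957/4394) = -131416625971225/4394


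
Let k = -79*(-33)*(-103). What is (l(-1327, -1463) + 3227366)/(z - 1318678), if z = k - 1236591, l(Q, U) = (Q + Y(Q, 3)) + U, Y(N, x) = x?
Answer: -3224579/2823790 ≈ -1.1419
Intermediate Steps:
k = -268521 (k = 2607*(-103) = -268521)
l(Q, U) = 3 + Q + U (l(Q, U) = (Q + 3) + U = (3 + Q) + U = 3 + Q + U)
z = -1505112 (z = -268521 - 1236591 = -1505112)
(l(-1327, -1463) + 3227366)/(z - 1318678) = ((3 - 1327 - 1463) + 3227366)/(-1505112 - 1318678) = (-2787 + 3227366)/(-2823790) = 3224579*(-1/2823790) = -3224579/2823790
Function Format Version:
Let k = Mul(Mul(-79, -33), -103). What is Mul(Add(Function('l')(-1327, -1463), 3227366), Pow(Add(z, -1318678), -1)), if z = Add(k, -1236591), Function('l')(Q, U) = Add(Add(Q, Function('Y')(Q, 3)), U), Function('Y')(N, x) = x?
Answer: Rational(-3224579, 2823790) ≈ -1.1419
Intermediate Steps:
k = -268521 (k = Mul(2607, -103) = -268521)
Function('l')(Q, U) = Add(3, Q, U) (Function('l')(Q, U) = Add(Add(Q, 3), U) = Add(Add(3, Q), U) = Add(3, Q, U))
z = -1505112 (z = Add(-268521, -1236591) = -1505112)
Mul(Add(Function('l')(-1327, -1463), 3227366), Pow(Add(z, -1318678), -1)) = Mul(Add(Add(3, -1327, -1463), 3227366), Pow(Add(-1505112, -1318678), -1)) = Mul(Add(-2787, 3227366), Pow(-2823790, -1)) = Mul(3224579, Rational(-1, 2823790)) = Rational(-3224579, 2823790)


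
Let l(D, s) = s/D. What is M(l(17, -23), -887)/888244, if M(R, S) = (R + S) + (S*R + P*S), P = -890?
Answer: 13425609/15100148 ≈ 0.88910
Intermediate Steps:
M(R, S) = R - 889*S + R*S (M(R, S) = (R + S) + (S*R - 890*S) = (R + S) + (R*S - 890*S) = (R + S) + (-890*S + R*S) = R - 889*S + R*S)
M(l(17, -23), -887)/888244 = (-23/17 - 889*(-887) - 23/17*(-887))/888244 = (-23*1/17 + 788543 - 23*1/17*(-887))*(1/888244) = (-23/17 + 788543 - 23/17*(-887))*(1/888244) = (-23/17 + 788543 + 20401/17)*(1/888244) = (13425609/17)*(1/888244) = 13425609/15100148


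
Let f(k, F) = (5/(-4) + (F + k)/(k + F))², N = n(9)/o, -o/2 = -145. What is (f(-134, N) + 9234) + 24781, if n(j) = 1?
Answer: 544241/16 ≈ 34015.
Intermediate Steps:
o = 290 (o = -2*(-145) = 290)
N = 1/290 ≈ 0.0034483
f(k, F) = 1/16 (f(k, F) = (5*(-¼) + (F + k)/(F + k))² = (-5/4 + 1)² = (-¼)² = 1/16)
(f(-134, N) + 9234) + 24781 = (1/16 + 9234) + 24781 = 147745/16 + 24781 = 544241/16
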